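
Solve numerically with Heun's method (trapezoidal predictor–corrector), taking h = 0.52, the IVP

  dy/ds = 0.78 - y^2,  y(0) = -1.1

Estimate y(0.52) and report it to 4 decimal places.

-1.4645

Heun: k1 = f(s_n, y_n); k2 = f(s_n + h, y_n + h·k1); y_{n+1} = y_n + (h/2)·(k1 + k2).
s=0.000000, y=-1.100000:
  k1 = f(0.000000, -1.100000) = -0.430000
  k2 = f(0.520000, -1.323600) = -0.971917
  y ← -1.100000 + (0.52/2)·(-0.430000 + (-0.971917)) = -1.464498
y(0.52) ≈ -1.4645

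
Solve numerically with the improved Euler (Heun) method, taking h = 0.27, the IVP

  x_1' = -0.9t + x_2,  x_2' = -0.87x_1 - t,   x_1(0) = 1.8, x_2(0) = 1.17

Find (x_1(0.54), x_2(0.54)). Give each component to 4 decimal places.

Heun on (x_1,x_2): k1 = f(t_n, state_n); k2 = f(t_n + h, state_n + h·k1); state_{n+1} = state_n + (h/2)·(k1 + k2).
0.000000: (1.800000, 1.170000)
  k1 = (1.170000, -1.566000)
  predictor → (2.115900, 0.747180)
  k2 = (0.504180, -2.110833)
  → (2.026014, 0.673628)
0.270000: (2.026014, 0.673628)
  k1 = (0.430628, -2.032632)
  predictor → (2.142284, 0.124817)
  k2 = (-0.361183, -2.403787)
  → (2.035389, 0.074711)
(x_1(0.54), x_2(0.54)) ≈ (2.0354, 0.0747)

2.0354, 0.0747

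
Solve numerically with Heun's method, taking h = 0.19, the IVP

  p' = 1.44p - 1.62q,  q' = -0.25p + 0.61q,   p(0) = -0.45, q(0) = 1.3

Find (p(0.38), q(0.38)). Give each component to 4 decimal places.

Heun on (p,q): k1 = f(t_n, state_n); k2 = f(t_n + h, state_n + h·k1); state_{n+1} = state_n + (h/2)·(k1 + k2).
0.000000: (-0.450000, 1.300000)
  k1 = (-2.754000, 0.905500)
  predictor → (-0.973260, 1.472045)
  k2 = (-3.786207, 1.141262)
  → (-1.071320, 1.494442)
0.190000: (-1.071320, 1.494442)
  k1 = (-3.963697, 1.179440)
  predictor → (-1.824422, 1.718536)
  k2 = (-5.411196, 1.504412)
  → (-1.961935, 1.749408)
(p(0.38), q(0.38)) ≈ (-1.9619, 1.7494)

-1.9619, 1.7494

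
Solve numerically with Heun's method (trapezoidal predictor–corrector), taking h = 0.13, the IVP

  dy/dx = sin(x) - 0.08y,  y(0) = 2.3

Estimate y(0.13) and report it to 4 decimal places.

2.2846

Heun: k1 = f(x_n, y_n); k2 = f(x_n + h, y_n + h·k1); y_{n+1} = y_n + (h/2)·(k1 + k2).
x=0.000000, y=2.300000:
  k1 = f(0.000000, 2.300000) = -0.184000
  k2 = f(0.130000, 2.276080) = -0.052452
  y ← 2.300000 + (0.13/2)·(-0.184000 + (-0.052452)) = 2.284631
y(0.13) ≈ 2.2846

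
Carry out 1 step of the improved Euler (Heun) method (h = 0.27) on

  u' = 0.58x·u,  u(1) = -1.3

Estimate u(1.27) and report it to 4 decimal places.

Heun: k1 = f(x_n, u_n); k2 = f(x_n + h, u_n + h·k1); u_{n+1} = u_n + (h/2)·(k1 + k2).
x=1.000000, u=-1.300000:
  k1 = f(1.000000, -1.300000) = -0.754000
  k2 = f(1.270000, -1.503580) = -1.107537
  u ← -1.300000 + (0.27/2)·(-0.754000 + (-1.107537)) = -1.551307
u(1.27) ≈ -1.5513

-1.5513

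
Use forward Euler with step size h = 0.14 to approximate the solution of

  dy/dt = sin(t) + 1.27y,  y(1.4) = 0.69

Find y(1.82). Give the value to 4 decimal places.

1.6227

Euler: y_{n+1} = y_n + h·f(t_n, y_n).
t=1.400000, y=0.690000: f=1.861750 → y ← 0.690000 + 0.14·1.861750 = 0.950645
t=1.540000, y=0.950645: f=2.206845 → y ← 0.950645 + 0.14·2.206845 = 1.259603
t=1.680000, y=1.259603: f=2.593739 → y ← 1.259603 + 0.14·2.593739 = 1.622727
y(1.82) ≈ 1.6227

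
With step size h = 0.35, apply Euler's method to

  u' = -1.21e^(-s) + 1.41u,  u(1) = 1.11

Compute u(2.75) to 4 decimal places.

Euler: u_{n+1} = u_n + h·f(s_n, u_n).
s=1.000000, u=1.110000: f=1.119966 → u ← 1.110000 + 0.35·1.119966 = 1.501988
s=1.350000, u=1.501988: f=1.804122 → u ← 1.501988 + 0.35·1.804122 = 2.133431
s=1.700000, u=2.133431: f=2.787091 → u ← 2.133431 + 0.35·2.787091 = 3.108913
s=2.050000, u=3.108913: f=4.227798 → u ← 3.108913 + 0.35·4.227798 = 4.588642
s=2.400000, u=4.588642: f=6.360216 → u ← 4.588642 + 0.35·6.360216 = 6.814717
u(2.75) ≈ 6.8147

6.8147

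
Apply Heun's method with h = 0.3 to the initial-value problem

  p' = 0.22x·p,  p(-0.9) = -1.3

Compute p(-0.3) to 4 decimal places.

-1.2009

Heun: k1 = f(x_n, p_n); k2 = f(x_n + h, p_n + h·k1); p_{n+1} = p_n + (h/2)·(k1 + k2).
x=-0.900000, p=-1.300000:
  k1 = f(-0.900000, -1.300000) = 0.257400
  k2 = f(-0.600000, -1.222780) = 0.161407
  p ← -1.300000 + (0.3/2)·(0.257400 + 0.161407) = -1.237179
x=-0.600000, p=-1.237179:
  k1 = f(-0.600000, -1.237179) = 0.163308
  k2 = f(-0.300000, -1.188187) = 0.078420
  p ← -1.237179 + (0.3/2)·(0.163308 + 0.078420) = -1.200920
p(-0.3) ≈ -1.2009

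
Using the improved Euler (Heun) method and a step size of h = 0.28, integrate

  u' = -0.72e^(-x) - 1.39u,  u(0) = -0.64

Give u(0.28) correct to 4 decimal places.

Heun: k1 = f(x_n, u_n); k2 = f(x_n + h, u_n + h·k1); u_{n+1} = u_n + (h/2)·(k1 + k2).
x=0.000000, u=-0.640000:
  k1 = f(0.000000, -0.640000) = 0.169600
  k2 = f(0.280000, -0.592512) = 0.279427
  u ← -0.640000 + (0.28/2)·(0.169600 + 0.279427) = -0.577136
u(0.28) ≈ -0.5771

-0.5771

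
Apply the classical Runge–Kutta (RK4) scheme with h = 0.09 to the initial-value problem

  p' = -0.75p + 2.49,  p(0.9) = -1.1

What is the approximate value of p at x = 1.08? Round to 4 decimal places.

-0.5418

RK4: k1 = f(x_n, p_n); k2 = f(x_n + h/2, p_n + (h/2)·k1); k3 = f(x_n + h/2, p_n + (h/2)·k2); k4 = f(x_n + h, p_n + h·k3); p_{n+1} = p_n + (h/6)·(k1 + 2k2 + 2k3 + k4).
x=0.900000, p=-1.100000:
  k1 = f(0.900000, -1.100000) = 3.315000
  k2 = f(0.945000, -0.950825) = 3.203119
  k3 = f(0.945000, -0.955860) = 3.206895
  k4 = f(0.990000, -0.811379) = 3.098535
  p ← -1.100000 + (0.09/6)·(k1 + 2k2 + 2k3 + k4) = -0.811497
x=0.990000, p=-0.811497:
  k1 = f(0.990000, -0.811497) = 3.098622
  k2 = f(1.035000, -0.672059) = 2.994044
  k3 = f(1.035000, -0.676765) = 2.997573
  k4 = f(1.080000, -0.541715) = 2.896286
  p ← -0.811497 + (0.09/6)·(k1 + 2k2 + 2k3 + k4) = -0.541824
p(1.08) ≈ -0.5418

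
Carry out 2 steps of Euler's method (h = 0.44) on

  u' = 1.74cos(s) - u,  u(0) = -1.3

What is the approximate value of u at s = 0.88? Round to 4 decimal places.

Euler: u_{n+1} = u_n + h·f(s_n, u_n).
s=0.000000, u=-1.300000: f=3.040000 → u ← -1.300000 + 0.44·3.040000 = 0.037600
s=0.440000, u=0.037600: f=1.536668 → u ← 0.037600 + 0.44·1.536668 = 0.713734
u(0.88) ≈ 0.7137

0.7137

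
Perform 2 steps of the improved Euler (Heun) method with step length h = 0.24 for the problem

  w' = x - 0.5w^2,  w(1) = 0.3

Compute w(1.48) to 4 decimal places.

0.8159

Heun: k1 = f(x_n, w_n); k2 = f(x_n + h, w_n + h·k1); w_{n+1} = w_n + (h/2)·(k1 + k2).
x=1.000000, w=0.300000:
  k1 = f(1.000000, 0.300000) = 0.955000
  k2 = f(1.240000, 0.529200) = 1.099974
  w ← 0.300000 + (0.24/2)·(0.955000 + 1.099974) = 0.546597
x=1.240000, w=0.546597:
  k1 = f(1.240000, 0.546597) = 1.090616
  k2 = f(1.480000, 0.808345) = 1.153289
  w ← 0.546597 + (0.24/2)·(1.090616 + 1.153289) = 0.815865
w(1.48) ≈ 0.8159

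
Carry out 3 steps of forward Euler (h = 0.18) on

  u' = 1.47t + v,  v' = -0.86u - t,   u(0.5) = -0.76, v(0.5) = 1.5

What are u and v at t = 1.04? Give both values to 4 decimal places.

0.5877, 1.2908

Euler on (u,v): u_{n+1} = u_n + h·u', v_{n+1} = v_n + h·v'.
0.500000: (-0.760000, 1.500000); f=(2.235000, 0.153600) → (-0.357700, 1.527648)
0.680000: (-0.357700, 1.527648); f=(2.527248, -0.372378) → (0.097205, 1.460620)
0.860000: (0.097205, 1.460620); f=(2.724820, -0.943596) → (0.587672, 1.290773)
(u(1.04), v(1.04)) ≈ (0.5877, 1.2908)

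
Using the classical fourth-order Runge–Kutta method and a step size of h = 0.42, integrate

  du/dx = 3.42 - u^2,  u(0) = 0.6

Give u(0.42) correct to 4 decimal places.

RK4: k1 = f(x_n, u_n); k2 = f(x_n + h/2, u_n + (h/2)·k1); k3 = f(x_n + h/2, u_n + (h/2)·k2); k4 = f(x_n + h, u_n + h·k3); u_{n+1} = u_n + (h/6)·(k1 + 2k2 + 2k3 + k4).
x=0.000000, u=0.600000:
  k1 = f(0.000000, 0.600000) = 3.060000
  k2 = f(0.210000, 1.242600) = 1.875945
  k3 = f(0.210000, 0.993949) = 2.432066
  k4 = f(0.420000, 1.621468) = 0.790842
  u ← 0.600000 + (0.42/6)·(k1 + 2k2 + 2k3 + k4) = 1.472681
u(0.42) ≈ 1.4727

1.4727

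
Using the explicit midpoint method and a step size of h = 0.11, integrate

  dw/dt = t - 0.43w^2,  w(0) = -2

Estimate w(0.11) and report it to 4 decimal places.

Midpoint: k1 = f(t_n, w_n); k2 = f(t_n + h/2, w_n + (h/2)·k1); w_{n+1} = w_n + h·k2.
t=0.000000, w=-2.000000:
  k1 = f(0.000000, -2.000000) = -1.720000
  k2 = f(0.055000, -2.094600) = -1.831560
  w ← -2.000000 + 0.11·(-1.831560) = -2.201472
w(0.11) ≈ -2.2015

-2.2015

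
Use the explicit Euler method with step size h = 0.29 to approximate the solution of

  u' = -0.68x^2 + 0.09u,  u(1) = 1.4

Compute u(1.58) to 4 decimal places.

0.9435

Euler: u_{n+1} = u_n + h·f(x_n, u_n).
x=1.000000, u=1.400000: f=-0.554000 → u ← 1.400000 + 0.29·(-0.554000) = 1.239340
x=1.290000, u=1.239340: f=-1.020047 → u ← 1.239340 + 0.29·(-1.020047) = 0.943526
u(1.58) ≈ 0.9435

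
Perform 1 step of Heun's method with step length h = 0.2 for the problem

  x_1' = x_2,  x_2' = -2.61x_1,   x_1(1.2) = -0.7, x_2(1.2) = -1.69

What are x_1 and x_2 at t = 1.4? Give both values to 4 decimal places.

Heun on (x_1,x_2): k1 = f(t_n, state_n); k2 = f(t_n + h, state_n + h·k1); state_{n+1} = state_n + (h/2)·(k1 + k2).
1.200000: (-0.700000, -1.690000)
  k1 = (-1.690000, 1.827000)
  predictor → (-1.038000, -1.324600)
  k2 = (-1.324600, 2.709180)
  → (-1.001460, -1.236382)
(x_1(1.4), x_2(1.4)) ≈ (-1.0015, -1.2364)

-1.0015, -1.2364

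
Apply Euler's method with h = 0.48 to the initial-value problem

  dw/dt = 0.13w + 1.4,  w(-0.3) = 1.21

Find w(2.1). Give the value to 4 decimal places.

5.4440

Euler: w_{n+1} = w_n + h·f(t_n, w_n).
t=-0.300000, w=1.210000: f=1.557300 → w ← 1.210000 + 0.48·1.557300 = 1.957504
t=0.180000, w=1.957504: f=1.654476 → w ← 1.957504 + 0.48·1.654476 = 2.751652
t=0.660000, w=2.751652: f=1.757715 → w ← 2.751652 + 0.48·1.757715 = 3.595355
t=1.140000, w=3.595355: f=1.867396 → w ← 3.595355 + 0.48·1.867396 = 4.491706
t=1.620000, w=4.491706: f=1.983922 → w ← 4.491706 + 0.48·1.983922 = 5.443988
w(2.1) ≈ 5.4440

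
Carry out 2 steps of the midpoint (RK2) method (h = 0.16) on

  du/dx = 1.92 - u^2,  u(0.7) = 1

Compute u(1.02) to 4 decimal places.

1.2089

Midpoint: k1 = f(x_n, u_n); k2 = f(x_n + h/2, u_n + (h/2)·k1); u_{n+1} = u_n + h·k2.
x=0.700000, u=1.000000:
  k1 = f(0.700000, 1.000000) = 0.920000
  k2 = f(0.780000, 1.073600) = 0.767383
  u ← 1.000000 + 0.16·0.767383 = 1.122781
x=0.860000, u=1.122781:
  k1 = f(0.860000, 1.122781) = 0.659362
  k2 = f(0.940000, 1.175530) = 0.538129
  u ← 1.122781 + 0.16·0.538129 = 1.208882
u(1.02) ≈ 1.2089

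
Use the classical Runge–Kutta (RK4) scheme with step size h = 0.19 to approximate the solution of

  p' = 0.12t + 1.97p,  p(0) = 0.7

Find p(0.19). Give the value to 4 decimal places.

1.0202

RK4: k1 = f(t_n, p_n); k2 = f(t_n + h/2, p_n + (h/2)·k1); k3 = f(t_n + h/2, p_n + (h/2)·k2); k4 = f(t_n + h, p_n + h·k3); p_{n+1} = p_n + (h/6)·(k1 + 2k2 + 2k3 + k4).
t=0.000000, p=0.700000:
  k1 = f(0.000000, 0.700000) = 1.379000
  k2 = f(0.095000, 0.831005) = 1.648480
  k3 = f(0.095000, 0.856606) = 1.698913
  k4 = f(0.190000, 1.022793) = 2.037703
  p ← 0.700000 + (0.19/6)·(k1 + 2k2 + 2k3 + k4) = 1.020197
p(0.19) ≈ 1.0202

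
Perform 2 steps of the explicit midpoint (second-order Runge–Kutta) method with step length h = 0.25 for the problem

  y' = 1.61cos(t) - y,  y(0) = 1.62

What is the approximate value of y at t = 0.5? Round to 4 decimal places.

1.5872

Midpoint: k1 = f(t_n, y_n); k2 = f(t_n + h/2, y_n + (h/2)·k1); y_{n+1} = y_n + h·k2.
t=0.000000, y=1.620000:
  k1 = f(0.000000, 1.620000) = -0.010000
  k2 = f(0.125000, 1.618750) = -0.021312
  y ← 1.620000 + 0.25·(-0.021312) = 1.614672
t=0.250000, y=1.614672:
  k1 = f(0.250000, 1.614672) = -0.054723
  k2 = f(0.375000, 1.607832) = -0.109714
  y ← 1.614672 + 0.25·(-0.109714) = 1.587243
y(0.5) ≈ 1.5872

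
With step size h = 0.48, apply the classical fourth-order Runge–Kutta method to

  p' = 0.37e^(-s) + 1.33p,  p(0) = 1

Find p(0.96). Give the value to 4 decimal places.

4.0896

RK4: k1 = f(s_n, p_n); k2 = f(s_n + h/2, p_n + (h/2)·k1); k3 = f(s_n + h/2, p_n + (h/2)·k2); k4 = f(s_n + h, p_n + h·k3); p_{n+1} = p_n + (h/6)·(k1 + 2k2 + 2k3 + k4).
s=0.000000, p=1.000000:
  k1 = f(0.000000, 1.000000) = 1.700000
  k2 = f(0.240000, 1.408000) = 2.163692
  k3 = f(0.240000, 1.519286) = 2.311703
  k4 = f(0.480000, 2.109617) = 3.034741
  p ← 1.000000 + (0.48/6)·(k1 + 2k2 + 2k3 + k4) = 2.094843
s=0.480000, p=2.094843:
  k1 = f(0.480000, 2.094843) = 3.015090
  k2 = f(0.720000, 2.818464) = 3.928656
  k3 = f(0.720000, 3.037720) = 4.220266
  k4 = f(0.960000, 4.120570) = 5.622029
  p ← 2.094843 + (0.48/6)·(k1 + 2k2 + 2k3 + k4) = 4.089639
p(0.96) ≈ 4.0896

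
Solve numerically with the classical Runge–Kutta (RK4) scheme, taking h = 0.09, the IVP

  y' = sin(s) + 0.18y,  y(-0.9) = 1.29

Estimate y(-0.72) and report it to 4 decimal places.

1.2001

RK4: k1 = f(s_n, y_n); k2 = f(s_n + h/2, y_n + (h/2)·k1); k3 = f(s_n + h/2, y_n + (h/2)·k2); k4 = f(s_n + h, y_n + h·k3); y_{n+1} = y_n + (h/6)·(k1 + 2k2 + 2k3 + k4).
s=-0.900000, y=1.290000:
  k1 = f(-0.900000, 1.290000) = -0.551127
  k2 = f(-0.855000, 1.265199) = -0.526835
  k3 = f(-0.855000, 1.266292) = -0.526638
  k4 = f(-0.810000, 1.242603) = -0.500619
  y ← 1.290000 + (0.09/6)·(k1 + 2k2 + 2k3 + k4) = 1.242620
s=-0.810000, y=1.242620:
  k1 = f(-0.810000, 1.242620) = -0.500616
  k2 = f(-0.765000, 1.220092) = -0.472920
  k3 = f(-0.765000, 1.221338) = -0.472696
  k4 = f(-0.720000, 1.200077) = -0.443371
  y ← 1.242620 + (0.09/6)·(k1 + 2k2 + 2k3 + k4) = 1.200091
y(-0.72) ≈ 1.2001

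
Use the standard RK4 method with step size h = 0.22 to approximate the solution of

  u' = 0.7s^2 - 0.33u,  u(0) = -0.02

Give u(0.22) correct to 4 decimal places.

RK4: k1 = f(s_n, u_n); k2 = f(s_n + h/2, u_n + (h/2)·k1); k3 = f(s_n + h/2, u_n + (h/2)·k2); k4 = f(s_n + h, u_n + h·k3); u_{n+1} = u_n + (h/6)·(k1 + 2k2 + 2k3 + k4).
s=0.000000, u=-0.020000:
  k1 = f(0.000000, -0.020000) = 0.006600
  k2 = f(0.110000, -0.019274) = 0.014830
  k3 = f(0.110000, -0.018369) = 0.014532
  k4 = f(0.220000, -0.016803) = 0.039425
  u ← -0.020000 + (0.22/6)·(k1 + 2k2 + 2k3 + k4) = -0.016159
u(0.22) ≈ -0.0162

-0.0162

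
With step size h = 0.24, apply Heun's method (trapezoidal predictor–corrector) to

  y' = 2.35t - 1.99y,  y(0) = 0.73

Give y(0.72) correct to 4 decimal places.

0.5980

Heun: k1 = f(t_n, y_n); k2 = f(t_n + h, y_n + h·k1); y_{n+1} = y_n + (h/2)·(k1 + k2).
t=0.000000, y=0.730000:
  k1 = f(0.000000, 0.730000) = -1.452700
  k2 = f(0.240000, 0.381352) = -0.194890
  y ← 0.730000 + (0.24/2)·(-1.452700 + (-0.194890)) = 0.532289
t=0.240000, y=0.532289:
  k1 = f(0.240000, 0.532289) = -0.495255
  k2 = f(0.480000, 0.413428) = 0.305279
  y ← 0.532289 + (0.24/2)·(-0.495255 + 0.305279) = 0.509492
t=0.480000, y=0.509492:
  k1 = f(0.480000, 0.509492) = 0.114111
  k2 = f(0.720000, 0.536879) = 0.623612
  y ← 0.509492 + (0.24/2)·(0.114111 + 0.623612) = 0.598019
y(0.72) ≈ 0.5980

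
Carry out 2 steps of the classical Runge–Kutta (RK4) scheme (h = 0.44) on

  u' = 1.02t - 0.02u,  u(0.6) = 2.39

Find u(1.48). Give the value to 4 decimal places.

RK4: k1 = f(t_n, u_n); k2 = f(t_n + h/2, u_n + (h/2)·k1); k3 = f(t_n + h/2, u_n + (h/2)·k2); k4 = f(t_n + h, u_n + h·k3); u_{n+1} = u_n + (h/6)·(k1 + 2k2 + 2k3 + k4).
t=0.600000, u=2.390000:
  k1 = f(0.600000, 2.390000) = 0.564200
  k2 = f(0.820000, 2.514124) = 0.786118
  k3 = f(0.820000, 2.562946) = 0.785141
  k4 = f(1.040000, 2.735462) = 1.006091
  u ← 2.390000 + (0.44/6)·(k1 + 2k2 + 2k3 + k4) = 2.735606
t=1.040000, u=2.735606:
  k1 = f(1.040000, 2.735606) = 1.006088
  k2 = f(1.260000, 2.956945) = 1.226061
  k3 = f(1.260000, 3.005339) = 1.225093
  k4 = f(1.480000, 3.274647) = 1.444107
  u ← 2.735606 + (0.44/6)·(k1 + 2k2 + 2k3 + k4) = 3.274790
u(1.48) ≈ 3.2748

3.2748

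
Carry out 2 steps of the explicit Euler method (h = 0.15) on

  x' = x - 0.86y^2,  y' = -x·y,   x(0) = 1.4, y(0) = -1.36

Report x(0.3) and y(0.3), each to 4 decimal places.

Euler on (x,y): x_{n+1} = x_n + h·x', y_{n+1} = y_n + h·y'.
0.000000: (1.400000, -1.360000); f=(-0.190656, 1.904000) → (1.371402, -1.074400)
0.150000: (1.371402, -1.074400); f=(0.378673, 1.473434) → (1.428203, -0.853385)
(x(0.3), y(0.3)) ≈ (1.4282, -0.8534)

1.4282, -0.8534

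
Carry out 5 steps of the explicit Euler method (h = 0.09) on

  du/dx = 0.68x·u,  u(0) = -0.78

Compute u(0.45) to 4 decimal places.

-0.8238

Euler: u_{n+1} = u_n + h·f(x_n, u_n).
x=0.000000, u=-0.780000: f=0.000000 → u ← -0.780000 + 0.09·0.000000 = -0.780000
x=0.090000, u=-0.780000: f=-0.047736 → u ← -0.780000 + 0.09·(-0.047736) = -0.784296
x=0.180000, u=-0.784296: f=-0.095998 → u ← -0.784296 + 0.09·(-0.095998) = -0.792936
x=0.270000, u=-0.792936: f=-0.145583 → u ← -0.792936 + 0.09·(-0.145583) = -0.806039
x=0.360000, u=-0.806039: f=-0.197318 → u ← -0.806039 + 0.09·(-0.197318) = -0.823797
u(0.45) ≈ -0.8238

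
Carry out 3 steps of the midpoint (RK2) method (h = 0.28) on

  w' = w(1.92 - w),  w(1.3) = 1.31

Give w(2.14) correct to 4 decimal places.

1.7518

Midpoint: k1 = f(x_n, w_n); k2 = f(x_n + h/2, w_n + (h/2)·k1); w_{n+1} = w_n + h·k2.
x=1.300000, w=1.310000:
  k1 = f(1.300000, 1.310000) = 0.799100
  k2 = f(1.440000, 1.421874) = 0.708272
  w ← 1.310000 + 0.28·0.708272 = 1.508316
x=1.580000, w=1.508316:
  k1 = f(1.580000, 1.508316) = 0.620949
  k2 = f(1.720000, 1.595249) = 0.518058
  w ← 1.508316 + 0.28·0.518058 = 1.653373
x=1.860000, w=1.653373:
  k1 = f(1.860000, 1.653373) = 0.440834
  k2 = f(2.000000, 1.715089) = 0.351440
  w ← 1.653373 + 0.28·0.351440 = 1.751776
w(2.14) ≈ 1.7518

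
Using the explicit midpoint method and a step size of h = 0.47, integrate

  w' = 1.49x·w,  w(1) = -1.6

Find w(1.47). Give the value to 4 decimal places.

-3.4683

Midpoint: k1 = f(x_n, w_n); k2 = f(x_n + h/2, w_n + (h/2)·k1); w_{n+1} = w_n + h·k2.
x=1.000000, w=-1.600000:
  k1 = f(1.000000, -1.600000) = -2.384000
  k2 = f(1.235000, -2.160240) = -3.975166
  w ← -1.600000 + 0.47·(-3.975166) = -3.468328
w(1.47) ≈ -3.4683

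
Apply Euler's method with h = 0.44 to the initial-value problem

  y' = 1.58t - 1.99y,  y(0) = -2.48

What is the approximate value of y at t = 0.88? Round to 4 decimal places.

Euler: y_{n+1} = y_n + h·f(t_n, y_n).
t=0.000000, y=-2.480000: f=4.935200 → y ← -2.480000 + 0.44·4.935200 = -0.308512
t=0.440000, y=-0.308512: f=1.309139 → y ← -0.308512 + 0.44·1.309139 = 0.267509
y(0.88) ≈ 0.2675

0.2675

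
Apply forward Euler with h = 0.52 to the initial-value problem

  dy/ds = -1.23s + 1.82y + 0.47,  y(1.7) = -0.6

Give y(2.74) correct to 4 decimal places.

-5.0893

Euler: y_{n+1} = y_n + h·f(s_n, y_n).
s=1.700000, y=-0.600000: f=-2.713000 → y ← -0.600000 + 0.52·(-2.713000) = -2.010760
s=2.220000, y=-2.010760: f=-5.920183 → y ← -2.010760 + 0.52·(-5.920183) = -5.089255
y(2.74) ≈ -5.0893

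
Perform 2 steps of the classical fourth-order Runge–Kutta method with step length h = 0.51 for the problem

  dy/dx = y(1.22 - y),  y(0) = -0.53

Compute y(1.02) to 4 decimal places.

RK4: k1 = f(x_n, y_n); k2 = f(x_n + h/2, y_n + (h/2)·k1); k3 = f(x_n + h/2, y_n + (h/2)·k2); k4 = f(x_n + h, y_n + h·k3); y_{n+1} = y_n + (h/6)·(k1 + 2k2 + 2k3 + k4).
x=0.000000, y=-0.530000:
  k1 = f(0.000000, -0.530000) = -0.927500
  k2 = f(0.255000, -0.766513) = -1.522687
  k3 = f(0.255000, -0.918285) = -1.963555
  k4 = f(0.510000, -1.531413) = -4.213551
  y ← -0.530000 + (0.51/6)·(k1 + 2k2 + 2k3 + k4) = -1.559650
x=0.510000, y=-1.559650:
  k1 = f(0.510000, -1.559650) = -4.335283
  k2 = f(0.765000, -2.665148) = -10.354492
  k3 = f(0.765000, -4.200046) = -22.764441
  k4 = f(1.020000, -13.169516) = -189.502949
  y ← -1.559650 + (0.51/6)·(k1 + 2k2 + 2k3 + k4) = -23.666119
y(1.02) ≈ -23.6661

-23.6661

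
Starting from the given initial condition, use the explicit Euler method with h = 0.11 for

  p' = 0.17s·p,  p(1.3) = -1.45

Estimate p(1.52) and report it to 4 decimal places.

Euler: p_{n+1} = p_n + h·f(s_n, p_n).
s=1.300000, p=-1.450000: f=-0.320450 → p ← -1.450000 + 0.11·(-0.320450) = -1.485249
s=1.410000, p=-1.485249: f=-0.356014 → p ← -1.485249 + 0.11·(-0.356014) = -1.524411
p(1.52) ≈ -1.5244

-1.5244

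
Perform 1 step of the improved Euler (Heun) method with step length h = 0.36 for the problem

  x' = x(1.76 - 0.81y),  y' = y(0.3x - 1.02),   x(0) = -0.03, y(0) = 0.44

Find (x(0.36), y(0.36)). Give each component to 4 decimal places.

-0.0501, 0.3070

Heun on (x,y): k1 = f(t_n, state_n); k2 = f(t_n + h, state_n + h·k1); state_{n+1} = state_n + (h/2)·(k1 + k2).
0.000000: (-0.030000, 0.440000)
  k1 = (-0.042108, -0.452760)
  predictor → (-0.045159, 0.277006)
  k2 = (-0.069347, -0.286299)
  → (-0.050062, 0.306969)
(x(0.36), y(0.36)) ≈ (-0.0501, 0.3070)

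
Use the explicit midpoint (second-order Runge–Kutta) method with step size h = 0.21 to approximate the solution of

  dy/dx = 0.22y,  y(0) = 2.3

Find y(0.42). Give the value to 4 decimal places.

2.5226

Midpoint: k1 = f(x_n, y_n); k2 = f(x_n + h/2, y_n + (h/2)·k1); y_{n+1} = y_n + h·k2.
x=0.000000, y=2.300000:
  k1 = f(0.000000, 2.300000) = 0.506000
  k2 = f(0.105000, 2.353130) = 0.517689
  y ← 2.300000 + 0.21·0.517689 = 2.408715
x=0.210000, y=2.408715:
  k1 = f(0.210000, 2.408715) = 0.529917
  k2 = f(0.315000, 2.464356) = 0.542158
  y ← 2.408715 + 0.21·0.542158 = 2.522568
y(0.42) ≈ 2.5226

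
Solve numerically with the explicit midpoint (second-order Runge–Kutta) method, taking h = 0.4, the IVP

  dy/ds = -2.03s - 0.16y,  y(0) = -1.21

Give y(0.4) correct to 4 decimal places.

-1.2974

Midpoint: k1 = f(s_n, y_n); k2 = f(s_n + h/2, y_n + (h/2)·k1); y_{n+1} = y_n + h·k2.
s=0.000000, y=-1.210000:
  k1 = f(0.000000, -1.210000) = 0.193600
  k2 = f(0.200000, -1.171280) = -0.218595
  y ← -1.210000 + 0.4·(-0.218595) = -1.297438
y(0.4) ≈ -1.2974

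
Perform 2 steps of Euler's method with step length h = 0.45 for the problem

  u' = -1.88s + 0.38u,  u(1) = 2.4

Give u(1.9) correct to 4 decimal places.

Euler: u_{n+1} = u_n + h·f(s_n, u_n).
s=1.000000, u=2.400000: f=-0.968000 → u ← 2.400000 + 0.45·(-0.968000) = 1.964400
s=1.450000, u=1.964400: f=-1.979528 → u ← 1.964400 + 0.45·(-1.979528) = 1.073612
u(1.9) ≈ 1.0736

1.0736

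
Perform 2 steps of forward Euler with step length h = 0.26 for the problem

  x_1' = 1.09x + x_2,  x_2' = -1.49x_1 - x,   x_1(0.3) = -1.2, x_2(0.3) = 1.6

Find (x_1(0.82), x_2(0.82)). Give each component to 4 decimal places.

-0.0237, 2.1121

Euler on (x_1,x_2): x_1_{n+1} = x_1_n + h·x_1', x_2_{n+1} = x_2_n + h·x_2'.
0.300000: (-1.200000, 1.600000); f=(1.927000, 1.488000) → (-0.698980, 1.986880)
0.560000: (-0.698980, 1.986880); f=(2.597280, 0.481480) → (-0.023687, 2.112065)
(x_1(0.82), x_2(0.82)) ≈ (-0.0237, 2.1121)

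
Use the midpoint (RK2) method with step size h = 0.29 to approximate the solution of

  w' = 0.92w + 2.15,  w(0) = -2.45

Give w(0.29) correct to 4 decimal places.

-2.4842

Midpoint: k1 = f(t_n, w_n); k2 = f(t_n + h/2, w_n + (h/2)·k1); w_{n+1} = w_n + h·k2.
t=0.000000, w=-2.450000:
  k1 = f(0.000000, -2.450000) = -0.104000
  k2 = f(0.145000, -2.465080) = -0.117874
  w ← -2.450000 + 0.29·(-0.117874) = -2.484183
w(0.29) ≈ -2.4842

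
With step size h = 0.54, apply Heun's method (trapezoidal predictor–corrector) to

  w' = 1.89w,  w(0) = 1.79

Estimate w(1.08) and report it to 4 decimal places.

Heun: k1 = f(t_n, w_n); k2 = f(t_n + h, w_n + h·k1); w_{n+1} = w_n + (h/2)·(k1 + k2).
t=0.000000, w=1.790000:
  k1 = f(0.000000, 1.790000) = 3.383100
  k2 = f(0.540000, 3.616874) = 6.835892
  w ← 1.790000 + (0.54/2)·(3.383100 + 6.835892) = 4.549128
t=0.540000, w=4.549128:
  k1 = f(0.540000, 4.549128) = 8.597852
  k2 = f(1.080000, 9.191968) = 17.372819
  w ← 4.549128 + (0.54/2)·(8.597852 + 17.372819) = 11.561209
w(1.08) ≈ 11.5612

11.5612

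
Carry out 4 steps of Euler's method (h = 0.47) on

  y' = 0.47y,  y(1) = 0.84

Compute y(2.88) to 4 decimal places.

1.8664

Euler: y_{n+1} = y_n + h·f(s_n, y_n).
s=1.000000, y=0.840000: f=0.394800 → y ← 0.840000 + 0.47·0.394800 = 1.025556
s=1.470000, y=1.025556: f=0.482011 → y ← 1.025556 + 0.47·0.482011 = 1.252101
s=1.940000, y=1.252101: f=0.588488 → y ← 1.252101 + 0.47·0.588488 = 1.528691
s=2.410000, y=1.528691: f=0.718485 → y ← 1.528691 + 0.47·0.718485 = 1.866378
y(2.88) ≈ 1.8664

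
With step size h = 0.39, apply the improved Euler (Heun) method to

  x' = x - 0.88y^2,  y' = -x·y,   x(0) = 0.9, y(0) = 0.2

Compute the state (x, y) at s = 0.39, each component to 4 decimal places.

Heun on (x,y): k1 = f(s_n, state_n); k2 = f(s_n + h, state_n + h·k1); state_{n+1} = state_n + (h/2)·(k1 + k2).
0.000000: (0.900000, 0.200000)
  k1 = (0.864800, -0.180000)
  predictor → (1.237272, 0.129800)
  k2 = (1.222446, -0.160598)
  → (1.307013, 0.133583)
(x(0.39), y(0.39)) ≈ (1.3070, 0.1336)

1.3070, 0.1336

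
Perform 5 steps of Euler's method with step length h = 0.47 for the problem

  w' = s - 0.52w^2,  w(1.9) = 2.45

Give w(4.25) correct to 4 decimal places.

2.7361

Euler: w_{n+1} = w_n + h·f(s_n, w_n).
s=1.900000, w=2.450000: f=-1.221300 → w ← 2.450000 + 0.47·(-1.221300) = 1.875989
s=2.370000, w=1.875989: f=0.539946 → w ← 1.875989 + 0.47·0.539946 = 2.129764
s=2.840000, w=2.129764: f=0.481336 → w ← 2.129764 + 0.47·0.481336 = 2.355991
s=3.310000, w=2.355991: f=0.423638 → w ← 2.355991 + 0.47·0.423638 = 2.555101
s=3.780000, w=2.555101: f=0.385157 → w ← 2.555101 + 0.47·0.385157 = 2.736125
w(4.25) ≈ 2.7361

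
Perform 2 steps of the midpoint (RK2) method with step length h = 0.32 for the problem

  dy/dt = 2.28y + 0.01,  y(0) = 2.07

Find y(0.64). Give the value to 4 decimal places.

Midpoint: k1 = f(t_n, y_n); k2 = f(t_n + h/2, y_n + (h/2)·k1); y_{n+1} = y_n + h·k2.
t=0.000000, y=2.070000:
  k1 = f(0.000000, 2.070000) = 4.729600
  k2 = f(0.160000, 2.826736) = 6.454958
  y ← 2.070000 + 0.32·6.454958 = 4.135587
t=0.320000, y=4.135587:
  k1 = f(0.320000, 4.135587) = 9.439137
  k2 = f(0.480000, 5.645849) = 12.882535
  y ← 4.135587 + 0.32·12.882535 = 8.257998
y(0.64) ≈ 8.2580

8.2580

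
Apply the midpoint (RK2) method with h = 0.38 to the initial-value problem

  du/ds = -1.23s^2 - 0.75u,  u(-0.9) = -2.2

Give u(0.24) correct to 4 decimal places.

Midpoint: k1 = f(s_n, u_n); k2 = f(s_n + h/2, u_n + (h/2)·k1); u_{n+1} = u_n + h·k2.
s=-0.900000, u=-2.200000:
  k1 = f(-0.900000, -2.200000) = 0.653700
  k2 = f(-0.710000, -2.075797) = 0.936805
  u ← -2.200000 + 0.38·0.936805 = -1.844014
s=-0.520000, u=-1.844014:
  k1 = f(-0.520000, -1.844014) = 1.050419
  k2 = f(-0.330000, -1.644435) = 1.099379
  u ← -1.844014 + 0.38·1.099379 = -1.426250
s=-0.140000, u=-1.426250:
  k1 = f(-0.140000, -1.426250) = 1.045580
  k2 = f(0.050000, -1.227590) = 0.917618
  u ← -1.426250 + 0.38·0.917618 = -1.077556
u(0.24) ≈ -1.0776

-1.0776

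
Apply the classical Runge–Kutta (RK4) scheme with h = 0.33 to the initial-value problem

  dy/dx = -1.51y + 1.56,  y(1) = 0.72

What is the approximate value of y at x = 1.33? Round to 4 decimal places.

RK4: k1 = f(x_n, y_n); k2 = f(x_n + h/2, y_n + (h/2)·k1); k3 = f(x_n + h/2, y_n + (h/2)·k2); k4 = f(x_n + h, y_n + h·k3); y_{n+1} = y_n + (h/6)·(k1 + 2k2 + 2k3 + k4).
x=1.000000, y=0.720000:
  k1 = f(1.000000, 0.720000) = 0.472800
  k2 = f(1.165000, 0.798012) = 0.355002
  k3 = f(1.165000, 0.778575) = 0.384351
  k4 = f(1.330000, 0.846836) = 0.281278
  y ← 0.720000 + (0.33/6)·(k1 + 2k2 + 2k3 + k4) = 0.842803
y(1.33) ≈ 0.8428

0.8428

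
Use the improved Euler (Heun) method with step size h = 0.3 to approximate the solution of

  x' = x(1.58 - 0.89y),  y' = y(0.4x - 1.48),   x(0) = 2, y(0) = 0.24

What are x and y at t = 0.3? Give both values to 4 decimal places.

3.0063, 0.2054

Heun on (x,y): k1 = f(t_n, state_n); k2 = f(t_n + h, state_n + h·k1); state_{n+1} = state_n + (h/2)·(k1 + k2).
0.000000: (2.000000, 0.240000)
  k1 = (2.732800, -0.163200)
  predictor → (2.819840, 0.191040)
  k2 = (3.975902, -0.067258)
  → (3.006305, 0.205431)
(x(0.3), y(0.3)) ≈ (3.0063, 0.2054)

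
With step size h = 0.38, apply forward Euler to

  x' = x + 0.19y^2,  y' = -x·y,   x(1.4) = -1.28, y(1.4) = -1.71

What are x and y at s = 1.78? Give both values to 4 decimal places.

-1.5553, -2.5417

Euler on (x,y): x_{n+1} = x_n + h·x', y_{n+1} = y_n + h·y'.
1.400000: (-1.280000, -1.710000); f=(-0.724421, -2.188800) → (-1.555280, -2.541744)
(x(1.78), y(1.78)) ≈ (-1.5553, -2.5417)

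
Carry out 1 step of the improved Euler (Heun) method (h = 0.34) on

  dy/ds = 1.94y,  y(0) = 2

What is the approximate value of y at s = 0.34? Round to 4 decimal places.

Heun: k1 = f(s_n, y_n); k2 = f(s_n + h, y_n + h·k1); y_{n+1} = y_n + (h/2)·(k1 + k2).
s=0.000000, y=2.000000:
  k1 = f(0.000000, 2.000000) = 3.880000
  k2 = f(0.340000, 3.319200) = 6.439248
  y ← 2.000000 + (0.34/2)·(3.880000 + 6.439248) = 3.754272
y(0.34) ≈ 3.7543

3.7543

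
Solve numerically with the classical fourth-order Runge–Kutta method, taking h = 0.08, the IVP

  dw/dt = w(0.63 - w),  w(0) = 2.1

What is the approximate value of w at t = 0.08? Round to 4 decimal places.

1.8839

RK4: k1 = f(t_n, w_n); k2 = f(t_n + h/2, w_n + (h/2)·k1); k3 = f(t_n + h/2, w_n + (h/2)·k2); k4 = f(t_n + h, w_n + h·k3); w_{n+1} = w_n + (h/6)·(k1 + 2k2 + 2k3 + k4).
t=0.000000, w=2.100000:
  k1 = f(0.000000, 2.100000) = -3.087000
  k2 = f(0.040000, 1.976520) = -2.661424
  k3 = f(0.040000, 1.993543) = -2.718282
  k4 = f(0.080000, 1.882537) = -2.357949
  w ← 2.100000 + (0.08/6)·(k1 + 2k2 + 2k3 + k4) = 1.883942
w(0.08) ≈ 1.8839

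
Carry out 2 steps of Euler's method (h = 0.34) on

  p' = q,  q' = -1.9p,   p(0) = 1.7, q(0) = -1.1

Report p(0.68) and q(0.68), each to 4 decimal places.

0.5786, -3.0548

Euler on (p,q): p_{n+1} = p_n + h·p', q_{n+1} = q_n + h·q'.
0.000000: (1.700000, -1.100000); f=(-1.100000, -3.230000) → (1.326000, -2.198200)
0.340000: (1.326000, -2.198200); f=(-2.198200, -2.519400) → (0.578612, -3.054796)
(p(0.68), q(0.68)) ≈ (0.5786, -3.0548)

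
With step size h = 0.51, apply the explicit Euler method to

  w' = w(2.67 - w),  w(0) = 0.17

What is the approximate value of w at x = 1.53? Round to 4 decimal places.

Euler: w_{n+1} = w_n + h·f(x_n, w_n).
x=0.000000, w=0.170000: f=0.425000 → w ← 0.170000 + 0.51·0.425000 = 0.386750
x=0.510000, w=0.386750: f=0.883047 → w ← 0.386750 + 0.51·0.883047 = 0.837104
x=1.020000, w=0.837104: f=1.534325 → w ← 0.837104 + 0.51·1.534325 = 1.619609
w(1.53) ≈ 1.6196

1.6196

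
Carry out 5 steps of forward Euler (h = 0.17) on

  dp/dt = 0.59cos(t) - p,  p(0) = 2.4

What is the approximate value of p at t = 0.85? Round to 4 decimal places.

1.2653

Euler: p_{n+1} = p_n + h·f(t_n, p_n).
t=0.000000, p=2.400000: f=-1.810000 → p ← 2.400000 + 0.17·(-1.810000) = 2.092300
t=0.170000, p=2.092300: f=-1.510805 → p ← 2.092300 + 0.17·(-1.510805) = 1.835463
t=0.340000, p=1.835463: f=-1.279238 → p ← 1.835463 + 0.17·(-1.279238) = 1.617993
t=0.510000, p=1.617993: f=-1.103073 → p ← 1.617993 + 0.17·(-1.103073) = 1.430470
t=0.680000, p=1.430470: f=-0.971702 → p ← 1.430470 + 0.17·(-0.971702) = 1.265281
p(0.85) ≈ 1.2653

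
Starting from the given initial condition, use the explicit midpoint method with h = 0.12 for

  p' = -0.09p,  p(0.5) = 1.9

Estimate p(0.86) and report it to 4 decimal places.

1.8394

Midpoint: k1 = f(x_n, p_n); k2 = f(x_n + h/2, p_n + (h/2)·k1); p_{n+1} = p_n + h·k2.
x=0.500000, p=1.900000:
  k1 = f(0.500000, 1.900000) = -0.171000
  k2 = f(0.560000, 1.889740) = -0.170077
  p ← 1.900000 + 0.12·(-0.170077) = 1.879591
x=0.620000, p=1.879591:
  k1 = f(0.620000, 1.879591) = -0.169163
  k2 = f(0.680000, 1.869441) = -0.168250
  p ← 1.879591 + 0.12·(-0.168250) = 1.859401
x=0.740000, p=1.859401:
  k1 = f(0.740000, 1.859401) = -0.167346
  k2 = f(0.800000, 1.849360) = -0.166442
  p ← 1.859401 + 0.12·(-0.166442) = 1.839428
p(0.86) ≈ 1.8394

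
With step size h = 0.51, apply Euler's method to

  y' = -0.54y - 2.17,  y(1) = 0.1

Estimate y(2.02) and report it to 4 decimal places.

Euler: y_{n+1} = y_n + h·f(t_n, y_n).
t=1.000000, y=0.100000: f=-2.224000 → y ← 0.100000 + 0.51·(-2.224000) = -1.034240
t=1.510000, y=-1.034240: f=-1.611510 → y ← -1.034240 + 0.51·(-1.611510) = -1.856110
y(2.02) ≈ -1.8561

-1.8561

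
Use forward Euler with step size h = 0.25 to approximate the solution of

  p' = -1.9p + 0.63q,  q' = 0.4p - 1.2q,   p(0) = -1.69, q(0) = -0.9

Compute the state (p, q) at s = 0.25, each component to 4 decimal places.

Euler on (p,q): p_{n+1} = p_n + h·p', q_{n+1} = q_n + h·q'.
0.000000: (-1.690000, -0.900000); f=(2.644000, 0.404000) → (-1.029000, -0.799000)
(p(0.25), q(0.25)) ≈ (-1.0290, -0.7990)

-1.0290, -0.7990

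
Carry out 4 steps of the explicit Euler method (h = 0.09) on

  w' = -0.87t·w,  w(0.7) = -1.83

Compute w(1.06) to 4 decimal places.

Euler: w_{n+1} = w_n + h·f(t_n, w_n).
t=0.700000, w=-1.830000: f=1.114470 → w ← -1.830000 + 0.09·1.114470 = -1.729698
t=0.790000, w=-1.729698: f=1.188821 → w ← -1.729698 + 0.09·1.188821 = -1.622704
t=0.880000, w=-1.622704: f=1.242342 → w ← -1.622704 + 0.09·1.242342 = -1.510893
t=0.970000, w=-1.510893: f=1.275043 → w ← -1.510893 + 0.09·1.275043 = -1.396139
w(1.06) ≈ -1.3961

-1.3961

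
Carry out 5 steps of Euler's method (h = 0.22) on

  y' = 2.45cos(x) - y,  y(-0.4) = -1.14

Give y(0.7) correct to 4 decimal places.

Euler: y_{n+1} = y_n + h·f(x_n, y_n).
x=-0.400000, y=-1.140000: f=3.396599 → y ← -1.140000 + 0.22·3.396599 = -0.392748
x=-0.180000, y=-0.392748: f=2.803165 → y ← -0.392748 + 0.22·2.803165 = 0.223948
x=0.040000, y=0.223948: f=2.224092 → y ← 0.223948 + 0.22·2.224092 = 0.713248
x=0.260000, y=0.713248: f=1.654407 → y ← 0.713248 + 0.22·1.654407 = 1.077218
x=0.480000, y=1.077218: f=1.095920 → y ← 1.077218 + 0.22·1.095920 = 1.318320
y(0.7) ≈ 1.3183

1.3183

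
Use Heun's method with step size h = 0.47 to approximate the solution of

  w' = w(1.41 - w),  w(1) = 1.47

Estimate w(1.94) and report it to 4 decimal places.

Heun: k1 = f(x_n, w_n); k2 = f(x_n + h, w_n + h·k1); w_{n+1} = w_n + (h/2)·(k1 + k2).
x=1.000000, w=1.470000:
  k1 = f(1.000000, 1.470000) = -0.088200
  k2 = f(1.470000, 1.428546) = -0.026494
  w ← 1.470000 + (0.47/2)·(-0.088200 + (-0.026494)) = 1.443047
x=1.470000, w=1.443047:
  k1 = f(1.470000, 1.443047) = -0.047688
  k2 = f(1.940000, 1.420633) = -0.015106
  w ← 1.443047 + (0.47/2)·(-0.047688 + (-0.015106)) = 1.428290
w(1.94) ≈ 1.4283

1.4283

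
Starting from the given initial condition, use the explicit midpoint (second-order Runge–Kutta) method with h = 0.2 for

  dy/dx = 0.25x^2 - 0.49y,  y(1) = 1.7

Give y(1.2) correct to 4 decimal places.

Midpoint: k1 = f(x_n, y_n); k2 = f(x_n + h/2, y_n + (h/2)·k1); y_{n+1} = y_n + h·k2.
x=1.000000, y=1.700000:
  k1 = f(1.000000, 1.700000) = -0.583000
  k2 = f(1.100000, 1.641700) = -0.501933
  y ← 1.700000 + 0.2·(-0.501933) = 1.599613
y(1.2) ≈ 1.5996

1.5996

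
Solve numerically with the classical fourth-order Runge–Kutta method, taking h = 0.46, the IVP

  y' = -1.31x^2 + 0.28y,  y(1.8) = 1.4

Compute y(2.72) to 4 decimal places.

-5.1844

RK4: k1 = f(x_n, y_n); k2 = f(x_n + h/2, y_n + (h/2)·k1); k3 = f(x_n + h/2, y_n + (h/2)·k2); k4 = f(x_n + h, y_n + h·k3); y_{n+1} = y_n + (h/6)·(k1 + 2k2 + 2k3 + k4).
x=1.800000, y=1.400000:
  k1 = f(1.800000, 1.400000) = -3.852400
  k2 = f(2.030000, 0.513948) = -5.254474
  k3 = f(2.030000, 0.191471) = -5.344767
  k4 = f(2.260000, -1.058593) = -6.987362
  y ← 1.400000 + (0.46/6)·(k1 + 2k2 + 2k3 + k4) = -1.056265
x=2.260000, y=-1.056265:
  k1 = f(2.260000, -1.056265) = -6.986710
  k2 = f(2.490000, -2.663209) = -8.867829
  k3 = f(2.490000, -3.095866) = -8.988974
  k4 = f(2.720000, -5.191193) = -11.145438
  y ← -1.056265 + (0.46/6)·(k1 + 2k2 + 2k3 + k4) = -5.184440
y(2.72) ≈ -5.1844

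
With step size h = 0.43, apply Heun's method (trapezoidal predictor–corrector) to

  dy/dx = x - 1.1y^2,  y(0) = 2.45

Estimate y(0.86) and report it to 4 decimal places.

0.9647

Heun: k1 = f(x_n, y_n); k2 = f(x_n + h, y_n + h·k1); y_{n+1} = y_n + (h/2)·(k1 + k2).
x=0.000000, y=2.450000:
  k1 = f(0.000000, 2.450000) = -6.602750
  k2 = f(0.430000, -0.389183) = 0.263391
  y ← 2.450000 + (0.43/2)·(-6.602750 + 0.263391) = 1.087038
x=0.430000, y=1.087038:
  k1 = f(0.430000, 1.087038) = -0.869816
  k2 = f(0.860000, 0.713017) = 0.300768
  y ← 1.087038 + (0.43/2)·(-0.869816 + 0.300768) = 0.964692
y(0.86) ≈ 0.9647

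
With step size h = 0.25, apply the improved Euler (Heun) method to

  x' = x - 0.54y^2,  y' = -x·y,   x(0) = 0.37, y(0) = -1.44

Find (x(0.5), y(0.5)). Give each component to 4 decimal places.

Heun on (x,y): k1 = f(t_n, state_n); k2 = f(t_n + h, state_n + h·k1); state_{n+1} = state_n + (h/2)·(k1 + k2).
0.000000: (0.370000, -1.440000)
  k1 = (-0.749744, 0.532800)
  predictor → (0.182564, -1.306800)
  k2 = (-0.739608, 0.238575)
  → (0.183831, -1.343578)
0.250000: (0.183831, -1.343578)
  k1 = (-0.790978, 0.246991)
  predictor → (-0.013914, -1.281830)
  k2 = (-0.901182, -0.017835)
  → (-0.027689, -1.314934)
(x(0.5), y(0.5)) ≈ (-0.0277, -1.3149)

-0.0277, -1.3149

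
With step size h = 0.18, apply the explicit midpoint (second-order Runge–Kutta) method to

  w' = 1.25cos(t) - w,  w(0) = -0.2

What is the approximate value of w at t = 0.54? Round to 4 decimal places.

0.3739

Midpoint: k1 = f(t_n, w_n); k2 = f(t_n + h/2, w_n + (h/2)·k1); w_{n+1} = w_n + h·k2.
t=0.000000, w=-0.200000:
  k1 = f(0.000000, -0.200000) = 1.450000
  k2 = f(0.090000, -0.069500) = 1.314441
  w ← -0.200000 + 0.18·1.314441 = 0.036599
t=0.180000, w=0.036599:
  k1 = f(0.180000, 0.036599) = 1.193205
  k2 = f(0.270000, 0.143988) = 1.060726
  w ← 0.036599 + 0.18·1.060726 = 0.227530
t=0.360000, w=0.227530:
  k1 = f(0.360000, 0.227530) = 0.942341
  k2 = f(0.450000, 0.312341) = 0.813218
  w ← 0.227530 + 0.18·0.813218 = 0.373909
w(0.54) ≈ 0.3739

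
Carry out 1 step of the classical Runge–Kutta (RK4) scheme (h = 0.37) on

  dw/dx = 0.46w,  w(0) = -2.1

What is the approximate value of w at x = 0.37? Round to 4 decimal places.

-2.4896

RK4: k1 = f(x_n, w_n); k2 = f(x_n + h/2, w_n + (h/2)·k1); k3 = f(x_n + h/2, w_n + (h/2)·k2); k4 = f(x_n + h, w_n + h·k3); w_{n+1} = w_n + (h/6)·(k1 + 2k2 + 2k3 + k4).
x=0.000000, w=-2.100000:
  k1 = f(0.000000, -2.100000) = -0.966000
  k2 = f(0.185000, -2.278710) = -1.048207
  k3 = f(0.185000, -2.293918) = -1.055202
  k4 = f(0.370000, -2.490425) = -1.145595
  w ← -2.100000 + (0.37/6)·(k1 + 2k2 + 2k3 + k4) = -2.489635
w(0.37) ≈ -2.4896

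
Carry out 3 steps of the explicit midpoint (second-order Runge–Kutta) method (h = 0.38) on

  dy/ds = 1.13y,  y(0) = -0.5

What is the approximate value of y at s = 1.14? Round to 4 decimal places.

Midpoint: k1 = f(s_n, y_n); k2 = f(s_n + h/2, y_n + (h/2)·k1); y_{n+1} = y_n + h·k2.
s=0.000000, y=-0.500000:
  k1 = f(0.000000, -0.500000) = -0.565000
  k2 = f(0.190000, -0.607350) = -0.686305
  y ← -0.500000 + 0.38·(-0.686305) = -0.760796
s=0.380000, y=-0.760796:
  k1 = f(0.380000, -0.760796) = -0.859700
  k2 = f(0.570000, -0.924139) = -1.044277
  y ← -0.760796 + 0.38·(-1.044277) = -1.157621
s=0.760000, y=-1.157621:
  k1 = f(0.760000, -1.157621) = -1.308112
  k2 = f(0.950000, -1.406163) = -1.588964
  y ← -1.157621 + 0.38·(-1.588964) = -1.761428
y(1.14) ≈ -1.7614

-1.7614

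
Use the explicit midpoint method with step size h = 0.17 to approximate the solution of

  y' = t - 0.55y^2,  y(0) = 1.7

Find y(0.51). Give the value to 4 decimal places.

Midpoint: k1 = f(t_n, y_n); k2 = f(t_n + h/2, y_n + (h/2)·k1); y_{n+1} = y_n + h·k2.
t=0.000000, y=1.700000:
  k1 = f(0.000000, 1.700000) = -1.589500
  k2 = f(0.085000, 1.564893) = -1.261889
  y ← 1.700000 + 0.17·(-1.261889) = 1.485479
t=0.170000, y=1.485479:
  k1 = f(0.170000, 1.485479) = -1.043656
  k2 = f(0.255000, 1.396768) = -0.818029
  y ← 1.485479 + 0.17·(-0.818029) = 1.346414
t=0.340000, y=1.346414:
  k1 = f(0.340000, 1.346414) = -0.657057
  k2 = f(0.425000, 1.290564) = -0.491056
  y ← 1.346414 + 0.17·(-0.491056) = 1.262935
y(0.51) ≈ 1.2629

1.2629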